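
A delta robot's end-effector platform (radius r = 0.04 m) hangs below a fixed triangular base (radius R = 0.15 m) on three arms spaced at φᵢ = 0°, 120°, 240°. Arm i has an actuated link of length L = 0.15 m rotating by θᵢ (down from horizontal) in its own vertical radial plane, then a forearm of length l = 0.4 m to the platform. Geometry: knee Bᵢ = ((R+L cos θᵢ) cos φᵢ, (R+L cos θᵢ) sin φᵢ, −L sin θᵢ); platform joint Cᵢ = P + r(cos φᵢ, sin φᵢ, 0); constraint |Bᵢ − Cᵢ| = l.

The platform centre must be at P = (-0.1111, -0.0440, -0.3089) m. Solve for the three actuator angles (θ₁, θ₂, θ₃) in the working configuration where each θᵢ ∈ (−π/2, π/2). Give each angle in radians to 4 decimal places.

arm 1 (φ=0.0°): x'=-0.1111, y'=-0.0440
  A cos θ + B sin θ = C:  0.2211·cos θ + -0.3089·sin θ = -0.0291
  γ=atan2(-0.3089,0.2211)=-0.9496;  ψ=arccos(-0.0767)=1.6476;  θ1=γ+ψ≈0.6980
rotate P by −φ2: (0.0174, 0.1182, -0.3089)
  A cos θ + B sin θ = C:  0.0926·cos θ + -0.3089·sin θ = 0.0651
  γ=atan2(-0.3089,0.0926)=-1.2797;  ψ=arccos(0.2020)=1.3674;  θ2=γ+ψ≈0.0877
φ3=240.0° → target in arm frame (0.0937, -0.0742)
  A=0.0163, B=-0.3089, C=(l²−L²−A²−y'²−z²)/(2L)=0.1210
  √(A²+B²)=0.3093;  θ3 = -1.5179+1.1688 ≈ -0.3491

θ₁ = 0.6980, θ₂ = 0.0877, θ₃ = -0.3491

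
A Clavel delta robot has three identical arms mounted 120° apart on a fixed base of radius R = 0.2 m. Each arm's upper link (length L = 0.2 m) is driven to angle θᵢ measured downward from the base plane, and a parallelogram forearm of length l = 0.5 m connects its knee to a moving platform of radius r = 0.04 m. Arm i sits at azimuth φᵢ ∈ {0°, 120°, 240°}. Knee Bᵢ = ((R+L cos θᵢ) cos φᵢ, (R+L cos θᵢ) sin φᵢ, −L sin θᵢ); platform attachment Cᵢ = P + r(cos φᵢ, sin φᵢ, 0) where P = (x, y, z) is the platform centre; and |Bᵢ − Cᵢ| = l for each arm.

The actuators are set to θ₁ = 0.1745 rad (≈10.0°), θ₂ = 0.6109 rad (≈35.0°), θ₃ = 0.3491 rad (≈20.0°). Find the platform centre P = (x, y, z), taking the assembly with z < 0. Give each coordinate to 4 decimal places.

(0.0538, -0.0420, -0.4301)

arm 1 at φ=0.0°: (R−r)+L cos θ1 = 0.3570;  centre 1 = (0.3570, 0.0000, -0.0347)
arm 2 at φ=120.0°: (R−r)+L cos θ2 = 0.3238;  centre 2 = (-0.1619, 0.2804, -0.1147)
φ3=240.0°: virtual centre (-0.1740, -0.3013, -0.0684), radius l
eliminate P² terms by subtracting sphere 1 from 2 and 3
linear system: -1.0378x+0.5609y = -0.0106−-0.1600z; -1.0619x+-0.6026y = -0.0029−-0.0674z
det = 1.2210;  x = 0.0066+-0.1099z,  y = -0.0068+0.0819z
quadratic in z: (1.0188)z²+(0.1454)z+(-0.1260)=0, √Δ=0.7311 → z ∈ {-0.4301, 0.2875}; z = -0.4301 (taking z<0)
x = 0.0538, y = -0.0420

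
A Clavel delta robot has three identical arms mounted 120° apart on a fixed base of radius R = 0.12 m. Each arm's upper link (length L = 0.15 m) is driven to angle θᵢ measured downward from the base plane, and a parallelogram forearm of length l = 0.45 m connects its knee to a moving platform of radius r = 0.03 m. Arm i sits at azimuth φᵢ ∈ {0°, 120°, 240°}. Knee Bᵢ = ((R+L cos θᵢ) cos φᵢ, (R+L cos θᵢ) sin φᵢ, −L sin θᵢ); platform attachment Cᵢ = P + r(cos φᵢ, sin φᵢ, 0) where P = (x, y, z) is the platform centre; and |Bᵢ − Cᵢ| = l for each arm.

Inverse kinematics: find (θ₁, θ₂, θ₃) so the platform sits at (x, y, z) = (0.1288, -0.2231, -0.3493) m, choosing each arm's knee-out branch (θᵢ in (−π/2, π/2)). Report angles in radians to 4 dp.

θ₁ = -0.1743, θ₂ = 1.2220, θ₃ = -0.1744

arm 1 (φ=0.0°): x'=0.1288, y'=-0.2231
  e−x'=-0.0388;  (l²−L²−(e−x')²−y'²−z²)/2L = 0.0224
  θ1 = atan2(B,A) + arccos(C/0.3514) = -0.1743
φ2=120.0° → target in arm frame (-0.2576, 0.0000)
  A=0.3476, B=-0.3493, C=(l²−L²−A²−y'²−z²)/(2L)=-0.2095
  γ=atan2(-0.3493,0.3476)=-0.7878;  ψ=arccos(-0.4251)=2.0099;  θ2=γ+ψ≈1.2220
rotate P by −φ3: (0.1288, 0.2231, -0.3493)
  e−x'=-0.0388;  (l²−L²−(e−x')²−y'²−z²)/2L = 0.0224
  θ3 = atan2(B,A) + arccos(C/0.3514) = -0.1744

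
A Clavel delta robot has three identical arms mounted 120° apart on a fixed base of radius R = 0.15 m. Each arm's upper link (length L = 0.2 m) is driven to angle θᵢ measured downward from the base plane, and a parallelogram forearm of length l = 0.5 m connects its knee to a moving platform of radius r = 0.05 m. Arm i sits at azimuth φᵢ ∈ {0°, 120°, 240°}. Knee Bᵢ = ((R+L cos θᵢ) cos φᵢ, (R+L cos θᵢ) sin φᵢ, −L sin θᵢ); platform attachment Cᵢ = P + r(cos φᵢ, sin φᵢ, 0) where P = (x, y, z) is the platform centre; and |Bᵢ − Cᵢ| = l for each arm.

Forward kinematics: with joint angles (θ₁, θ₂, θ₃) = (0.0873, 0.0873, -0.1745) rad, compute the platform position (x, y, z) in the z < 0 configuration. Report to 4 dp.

(-0.0230, -0.0398, -0.3977)

arm 1 at φ=0.0°: ρ1 = 0.2992;  S1 = (0.2992, 0.0000, -0.0174)
S2 = (0.2992·cos120.0°, 0.2992·sin120.0°, -0.0174) = (-0.1496, 0.2591, -0.0174)
φ3=240.0°: virtual centre (-0.1485, -0.2572, 0.0347), radius l
subtract pairs → two planes through P
plane₁₂: -0.8977x+0.5183y+0.0000z = 0.0000
det = 0.9258;  x = 0.0003+0.0584z,  y = 0.0004+0.1012z
into |P−S₁|² = l²: 1.0136z² + 0.0000z + -0.1603 = 0;  Δ = 0.6500;  z = -0.3977 or 0.3977 → z<0 root = -0.3977
x = -0.0230, y = -0.0398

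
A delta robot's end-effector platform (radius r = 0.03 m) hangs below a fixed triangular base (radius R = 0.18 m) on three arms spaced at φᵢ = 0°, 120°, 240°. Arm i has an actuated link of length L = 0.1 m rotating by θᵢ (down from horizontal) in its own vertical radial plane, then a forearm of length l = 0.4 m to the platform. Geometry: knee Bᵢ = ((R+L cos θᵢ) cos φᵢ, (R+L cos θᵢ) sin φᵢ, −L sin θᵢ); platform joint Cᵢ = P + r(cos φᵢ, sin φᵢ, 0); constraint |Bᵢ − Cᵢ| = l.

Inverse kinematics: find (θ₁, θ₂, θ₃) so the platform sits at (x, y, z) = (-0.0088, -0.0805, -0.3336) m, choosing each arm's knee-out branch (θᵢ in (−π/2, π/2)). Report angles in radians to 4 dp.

φ1=0.0° → target in arm frame (-0.0088, -0.0805)
  e−x'=0.1588;  (l²−L²−(e−x')²−y'²−z²)/2L = 0.0351
  θ1 = atan2(B,A) + arccos(C/0.3695) = 0.3492
φ2=120.0° → target in arm frame (-0.0653, 0.0479)
  A=0.2153, B=-0.3336, C=(l²−L²−A²−y'²−z²)/(2L)=-0.0497
  θ2 = atan2(B,A) + arccos(C/0.3971) = 0.6987
φ3=240.0° → target in arm frame (0.0741, 0.0326)
  A cos θ + B sin θ = C:  0.0759·cos θ + -0.3336·sin θ = 0.1594
  θ3 = atan2(B,A) + arccos(C/0.3421) = -0.2611

θ₁ = 0.3492, θ₂ = 0.6987, θ₃ = -0.2611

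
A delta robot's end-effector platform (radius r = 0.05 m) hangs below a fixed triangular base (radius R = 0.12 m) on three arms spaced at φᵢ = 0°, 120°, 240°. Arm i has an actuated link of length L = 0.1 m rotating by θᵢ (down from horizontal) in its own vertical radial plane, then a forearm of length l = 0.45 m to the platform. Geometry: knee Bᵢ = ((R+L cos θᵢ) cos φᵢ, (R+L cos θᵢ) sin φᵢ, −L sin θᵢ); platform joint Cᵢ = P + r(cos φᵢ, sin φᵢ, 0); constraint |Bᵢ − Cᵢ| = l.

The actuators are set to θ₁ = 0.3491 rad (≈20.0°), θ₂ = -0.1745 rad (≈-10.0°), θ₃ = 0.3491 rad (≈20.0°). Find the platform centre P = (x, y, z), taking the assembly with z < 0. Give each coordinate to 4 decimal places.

(-0.0444, 0.0770, -0.4255)

arm 1 at φ=0.0°: e+L cos θ1 = 0.1640;  centre 1 = (0.1640, 0.0000, -0.0342)
centre 2 = (0.1685·cos120.0°, 0.1685·sin120.0°, 0.0174) = (-0.0842, 0.1459, 0.0174)
arm 3 at φ=240.0°: e+L cos θ3 = 0.1640;  centre 3 = (-0.0820, -0.1420, -0.0342)
eliminate P² terms by subtracting sphere 1 from 2 and 3
linear system: -0.4964x+0.2918y = 0.0006−0.1031z; -0.4919x+-0.2840y = 0.0000−0.0000z
Cramer: x(z) = -0.0006+0.1029z;  y(z) = 0.0011-0.1783z
into |P−centre ₁|² = l²: 1.0424z² + 0.0341z + -0.1742 = 0;  Δ = 0.7277;  z = -0.4255 or 0.3928 → z<0 root = -0.4255
x = -0.0444, y = 0.0770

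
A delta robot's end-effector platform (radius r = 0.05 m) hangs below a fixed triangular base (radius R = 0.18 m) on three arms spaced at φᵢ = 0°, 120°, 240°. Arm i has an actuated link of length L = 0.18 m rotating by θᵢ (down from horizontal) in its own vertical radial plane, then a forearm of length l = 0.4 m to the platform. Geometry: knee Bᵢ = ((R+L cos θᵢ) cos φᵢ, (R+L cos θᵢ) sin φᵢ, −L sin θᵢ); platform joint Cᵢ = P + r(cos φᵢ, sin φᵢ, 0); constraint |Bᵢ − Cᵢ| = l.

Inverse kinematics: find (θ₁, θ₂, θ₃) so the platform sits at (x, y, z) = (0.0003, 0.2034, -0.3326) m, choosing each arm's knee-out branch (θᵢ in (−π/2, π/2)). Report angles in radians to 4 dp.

θ₁ = 0.6983, θ₂ = -0.1744, θ₃ = 1.3091

arm 1 (φ=0.0°): x'=0.0003, y'=0.2034
  A=0.1297, B=-0.3326, C=(l²−L²−A²−y'²−z²)/(2L)=-0.1145
  √(A²+B²)=0.3570;  θ1 = -1.1990+1.8973 ≈ 0.6983
φ2=120.0° → target in arm frame (0.1760, -0.1020)
  A cos θ + B sin θ = C:  -0.0460·cos θ + -0.3326·sin θ = 0.0124
  √(A²+B²)=0.3358;  θ2 = -1.7082+1.5338 ≈ -0.1744
φ3=240.0° → target in arm frame (-0.1763, -0.1014)
  A=0.3063, B=-0.3326, C=(l²−L²−A²−y'²−z²)/(2L)=-0.2420
  γ=atan2(-0.3326,0.3063)=-0.8265;  ψ=arccos(-0.5353)=2.1357;  θ3=γ+ψ≈1.3091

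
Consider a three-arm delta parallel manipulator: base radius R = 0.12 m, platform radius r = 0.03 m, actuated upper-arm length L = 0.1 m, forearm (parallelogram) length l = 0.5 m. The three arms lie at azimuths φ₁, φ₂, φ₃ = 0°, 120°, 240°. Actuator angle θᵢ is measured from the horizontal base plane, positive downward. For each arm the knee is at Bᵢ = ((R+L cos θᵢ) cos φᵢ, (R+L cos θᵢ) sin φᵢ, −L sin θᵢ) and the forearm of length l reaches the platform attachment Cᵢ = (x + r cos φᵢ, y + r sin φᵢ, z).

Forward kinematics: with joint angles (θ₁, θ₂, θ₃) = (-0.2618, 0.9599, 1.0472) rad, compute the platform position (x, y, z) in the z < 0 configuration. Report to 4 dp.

(0.2167, 0.0148, -0.4730)

φ1=0.0°: virtual centre (0.1866, 0.0000, 0.0259), radius l
φ2=120.0°: virtual centre (-0.0737, 0.1276, -0.0819), radius l
φ3=240.0°: virtual centre (-0.0700, -0.1212, -0.0866), radius l
|S₂|²−|S₁|² = -0.0071;  |S₃|²−|S₁|² = -0.0084
plane₁₂: -0.5205x+0.2552y+-0.2156z = -0.0071
det = 0.2572;  x = 0.0150+-0.4265z,  y = 0.0029+-0.0251z
sphere 1 gives Az²+Bz+C=0 with A=1.1825, B=0.0945, C=-0.2199;  B²−4AC=1.0489;  roots -0.4730, 0.3931;  negative root z = -0.4730
x = 0.2167, y = 0.0148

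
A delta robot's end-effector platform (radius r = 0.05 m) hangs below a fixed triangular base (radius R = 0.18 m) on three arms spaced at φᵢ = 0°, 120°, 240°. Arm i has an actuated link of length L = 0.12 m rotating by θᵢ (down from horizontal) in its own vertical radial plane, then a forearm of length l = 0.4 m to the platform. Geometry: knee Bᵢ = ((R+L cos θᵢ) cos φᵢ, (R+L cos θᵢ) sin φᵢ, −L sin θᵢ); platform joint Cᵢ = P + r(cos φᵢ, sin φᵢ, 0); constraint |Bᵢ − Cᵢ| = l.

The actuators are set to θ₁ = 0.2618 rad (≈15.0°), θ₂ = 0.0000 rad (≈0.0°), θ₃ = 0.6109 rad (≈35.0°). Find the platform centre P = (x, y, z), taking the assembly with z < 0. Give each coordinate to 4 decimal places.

(0.0072, 0.0644, -0.3455)

centre 1 = (0.2459·cos0.0°, 0.2459·sin0.0°, -0.0311) = (0.2459, 0.0000, -0.0311)
centre 2 = (0.2500·cos120.0°, 0.2500·sin120.0°, 0.0000) = (-0.1250, 0.2165, 0.0000)
arm 3 at φ=240.0°: ρ3 = 0.2283;  centre 3 = (-0.1141, -0.1977, -0.0688)
eliminate P² terms by subtracting sphere 1 from 2 and 3
linear system: -0.7418x+0.4330y = 0.0011−0.0621z; -0.7201x+-0.3954y = -0.0046−-0.0755z
Cramer: x(z) = 0.0026-0.0135z;  y(z) = 0.0069-0.1665z
quadratic in z: (1.0279)z²+(0.0664)z+(-0.0998)=0, √Δ=0.6439 → z ∈ {-0.3455, 0.2809}; z = -0.3455 (taking z<0)
x = 0.0072, y = 0.0644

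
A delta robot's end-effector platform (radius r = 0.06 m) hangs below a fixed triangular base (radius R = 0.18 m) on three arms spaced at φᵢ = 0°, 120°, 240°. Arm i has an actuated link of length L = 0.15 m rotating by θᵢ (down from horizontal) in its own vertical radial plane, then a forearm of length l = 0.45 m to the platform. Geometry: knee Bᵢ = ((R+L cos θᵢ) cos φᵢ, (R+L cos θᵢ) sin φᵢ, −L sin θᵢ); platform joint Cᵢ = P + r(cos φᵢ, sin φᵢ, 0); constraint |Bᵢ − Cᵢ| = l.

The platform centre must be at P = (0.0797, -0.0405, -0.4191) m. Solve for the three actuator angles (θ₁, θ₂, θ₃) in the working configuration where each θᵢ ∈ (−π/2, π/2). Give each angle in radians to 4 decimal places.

θ₁ = 0.0872, θ₂ = 0.6981, θ₃ = 0.4361

φ1=0.0° → target in arm frame (0.0797, -0.0405)
  A cos θ + B sin θ = C:  0.0403·cos θ + -0.4191·sin θ = 0.0036
  γ=atan2(-0.4191,0.0403)=-1.4749;  ψ=arccos(0.0086)=1.5622;  θ1=γ+ψ≈0.0872
arm 2 (φ=120.0°): x'=-0.0749, y'=-0.0488
  A cos θ + B sin θ = C:  0.1949·cos θ + -0.4191·sin θ = -0.1201
  γ=atan2(-0.4191,0.1949)=-1.1355;  ψ=arccos(-0.2598)=1.8336;  θ2=γ+ψ≈0.6981
rotate P by −φ3: (-0.0048, 0.0893, -0.4191)
  A cos θ + B sin θ = C:  0.1248·cos θ + -0.4191·sin θ = -0.0639
  γ=atan2(-0.4191,0.1248)=-1.2814;  ψ=arccos(-0.1462)=1.7176;  θ3=γ+ψ≈0.4361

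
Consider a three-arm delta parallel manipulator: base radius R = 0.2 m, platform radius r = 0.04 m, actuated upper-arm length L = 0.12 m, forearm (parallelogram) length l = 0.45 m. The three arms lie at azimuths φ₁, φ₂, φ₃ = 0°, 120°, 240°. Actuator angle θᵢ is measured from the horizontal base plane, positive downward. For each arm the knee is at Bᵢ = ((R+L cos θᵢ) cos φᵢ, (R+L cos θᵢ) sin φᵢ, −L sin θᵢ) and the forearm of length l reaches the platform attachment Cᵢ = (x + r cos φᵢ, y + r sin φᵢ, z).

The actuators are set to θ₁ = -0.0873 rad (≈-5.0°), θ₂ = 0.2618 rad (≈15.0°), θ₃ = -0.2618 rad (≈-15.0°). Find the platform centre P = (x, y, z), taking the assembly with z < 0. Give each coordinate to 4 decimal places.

(0.0101, -0.0451, -0.3471)

arm 1 at φ=0.0°: e+L cos θ1 = 0.2795;  centre 1 = (0.2795, 0.0000, 0.0105)
centre 2 = (0.2759·cos120.0°, 0.2759·sin120.0°, -0.0311) = (-0.1380, 0.2389, -0.0311)
centre 3 = (0.2759·cos240.0°, 0.2759·sin240.0°, 0.0311) = (-0.1380, -0.2389, 0.0311)
|centre ₂|²−|centre ₁|² = -0.0012;  |centre ₃|²−|centre ₁|² = -0.0012
linear system: -0.8350x+0.4779y = -0.0012−-0.0830z; -0.8350x+-0.4779y = -0.0012−0.0412z
Cramer: x(z) = 0.0014-0.0251z;  y(z) = 0.0000+0.1300z
into |P−centre ₁|² = l²: 1.0175z² + -0.0070z + -0.1250 = 0;  Δ = 0.5089;  z = -0.3471 or 0.3540 → z<0 root = -0.3471
x = 0.0101, y = -0.0451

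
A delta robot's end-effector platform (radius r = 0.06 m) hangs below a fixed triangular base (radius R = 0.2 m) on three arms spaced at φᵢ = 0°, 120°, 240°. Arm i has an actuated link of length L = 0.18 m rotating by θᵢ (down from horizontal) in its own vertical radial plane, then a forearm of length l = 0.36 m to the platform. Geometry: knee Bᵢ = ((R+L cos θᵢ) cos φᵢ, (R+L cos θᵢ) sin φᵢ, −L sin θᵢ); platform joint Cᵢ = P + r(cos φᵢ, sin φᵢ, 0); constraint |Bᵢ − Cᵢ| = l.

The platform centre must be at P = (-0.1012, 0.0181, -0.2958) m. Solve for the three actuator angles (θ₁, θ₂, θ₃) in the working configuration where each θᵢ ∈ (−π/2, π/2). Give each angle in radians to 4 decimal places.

rotate P by −φ1: (-0.1012, 0.0181, -0.2958)
  e−x'=0.2412;  (l²−L²−(e−x')²−y'²−z²)/2L = -0.1356
  θ1 = atan2(B,A) + arccos(C/0.3817) = 1.0472
rotate P by −φ2: (0.0663, 0.0786, -0.2958)
  A=0.0737, B=-0.2958, C=(l²−L²−A²−y'²−z²)/(2L)=-0.0053
  θ2 = atan2(B,A) + arccos(C/0.3048) = 0.2617
rotate P by −φ3: (0.0349, -0.0967, -0.2958)
  e−x'=0.1051;  (l²−L²−(e−x')²−y'²−z²)/2L = -0.0297
  √(A²+B²)=0.3139;  θ3 = -1.2295+1.6655 ≈ 0.4360

θ₁ = 1.0472, θ₂ = 0.2617, θ₃ = 0.4360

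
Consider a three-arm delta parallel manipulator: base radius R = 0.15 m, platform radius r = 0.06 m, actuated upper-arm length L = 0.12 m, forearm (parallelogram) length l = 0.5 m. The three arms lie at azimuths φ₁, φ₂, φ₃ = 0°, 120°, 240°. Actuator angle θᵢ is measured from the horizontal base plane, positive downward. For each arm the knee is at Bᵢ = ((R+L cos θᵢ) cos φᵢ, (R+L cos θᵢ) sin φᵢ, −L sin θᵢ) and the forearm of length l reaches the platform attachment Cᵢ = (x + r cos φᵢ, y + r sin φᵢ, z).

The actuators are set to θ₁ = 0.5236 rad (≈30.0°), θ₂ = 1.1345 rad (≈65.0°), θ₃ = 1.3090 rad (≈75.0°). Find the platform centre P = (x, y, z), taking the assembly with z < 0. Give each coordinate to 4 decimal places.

arm 1 at φ=0.0°: (R−r)+L cos θ1 = 0.1939;  centre 1 = (0.1939, 0.0000, -0.0600)
φ2=120.0°: virtual centre (-0.0704, 0.1219, -0.1088), radius l
arm 3 at φ=240.0°: (R−r)+L cos θ3 = 0.1211;  centre 3 = (-0.0605, -0.1048, -0.1159)
|centre ₂|²−|centre ₁|² = -0.0096;  |centre ₃|²−|centre ₁|² = -0.0131
[-0.5286 0.2437 -0.0975]·P = -0.0096;  [-0.5089 -0.2097 -0.1118]·P = -0.0131
det = 0.2349;  x = 0.0222+-0.2031z,  y = 0.0088+-0.0404z
sphere 1 gives Az²+Bz+C=0 with A=1.0429, B=0.1891, C=-0.2168;  B²−4AC=0.9402;  roots -0.5555, 0.3742;  negative root z = -0.5555
x = 0.1350, y = 0.0312

(0.1350, 0.0312, -0.5555)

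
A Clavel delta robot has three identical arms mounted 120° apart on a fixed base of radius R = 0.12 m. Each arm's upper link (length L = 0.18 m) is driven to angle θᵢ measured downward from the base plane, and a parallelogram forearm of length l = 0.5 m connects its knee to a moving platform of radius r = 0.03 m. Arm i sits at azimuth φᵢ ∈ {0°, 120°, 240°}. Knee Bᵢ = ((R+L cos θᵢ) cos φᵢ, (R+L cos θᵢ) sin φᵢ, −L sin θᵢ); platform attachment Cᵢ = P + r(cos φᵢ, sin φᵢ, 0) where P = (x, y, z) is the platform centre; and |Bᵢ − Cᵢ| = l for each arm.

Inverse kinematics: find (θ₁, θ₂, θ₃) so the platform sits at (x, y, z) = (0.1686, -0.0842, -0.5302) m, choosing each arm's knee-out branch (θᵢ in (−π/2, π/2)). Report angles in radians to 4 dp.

θ₁ = 0.2621, θ₂ = 1.1348, θ₃ = 0.7855

arm 1 (φ=0.0°): x'=0.1686, y'=-0.0842
  e−x'=-0.0786;  (l²−L²−(e−x')²−y'²−z²)/2L = -0.2133
  √(A²+B²)=0.5360;  θ1 = -1.7180+1.9800 ≈ 0.2621
φ2=120.0° → target in arm frame (-0.1572, -0.1039)
  A cos θ + B sin θ = C:  0.2472·cos θ + -0.5302·sin θ = -0.3762
  γ=atan2(-0.5302,0.2472)=-1.1345;  ψ=arccos(-0.6430)=2.2693;  θ2=γ+ψ≈1.1348
rotate P by −φ3: (-0.0114, 0.1881, -0.5302)
  e−x'=0.1014;  (l²−L²−(e−x')²−y'²−z²)/2L = -0.3033
  √(A²+B²)=0.5398;  θ3 = -1.3819+2.1674 ≈ 0.7855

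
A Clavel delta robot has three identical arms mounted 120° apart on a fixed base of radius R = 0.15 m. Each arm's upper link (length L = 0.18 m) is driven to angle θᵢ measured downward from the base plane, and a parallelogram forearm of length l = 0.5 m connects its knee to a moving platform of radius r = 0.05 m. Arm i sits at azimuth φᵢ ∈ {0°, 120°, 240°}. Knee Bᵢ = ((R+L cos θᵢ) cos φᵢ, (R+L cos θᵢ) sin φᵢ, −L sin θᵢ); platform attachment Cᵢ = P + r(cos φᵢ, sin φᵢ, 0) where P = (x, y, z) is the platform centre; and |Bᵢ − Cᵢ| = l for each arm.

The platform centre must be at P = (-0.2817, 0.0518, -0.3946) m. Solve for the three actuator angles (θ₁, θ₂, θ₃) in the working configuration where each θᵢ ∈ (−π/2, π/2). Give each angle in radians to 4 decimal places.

θ₁ = 1.2217, θ₂ = -0.2620, θ₃ = 0.0873

φ1=0.0° → target in arm frame (-0.2817, 0.0518)
  e−x'=0.3817;  (l²−L²−(e−x')²−y'²−z²)/2L = -0.2402
  √(A²+B²)=0.5490;  θ1 = -0.8020+2.0237 ≈ 1.2217
φ2=120.0° → target in arm frame (0.1857, 0.2181)
  A cos θ + B sin θ = C:  -0.0857·cos θ + -0.3946·sin θ = 0.0194
  θ2 = atan2(B,A) + arccos(C/0.4038) = -0.2620
rotate P by −φ3: (0.0960, -0.2699, -0.3946)
  A cos θ + B sin θ = C:  0.0040·cos θ + -0.3946·sin θ = -0.0304
  √(A²+B²)=0.3946;  θ3 = -1.5606+1.6479 ≈ 0.0873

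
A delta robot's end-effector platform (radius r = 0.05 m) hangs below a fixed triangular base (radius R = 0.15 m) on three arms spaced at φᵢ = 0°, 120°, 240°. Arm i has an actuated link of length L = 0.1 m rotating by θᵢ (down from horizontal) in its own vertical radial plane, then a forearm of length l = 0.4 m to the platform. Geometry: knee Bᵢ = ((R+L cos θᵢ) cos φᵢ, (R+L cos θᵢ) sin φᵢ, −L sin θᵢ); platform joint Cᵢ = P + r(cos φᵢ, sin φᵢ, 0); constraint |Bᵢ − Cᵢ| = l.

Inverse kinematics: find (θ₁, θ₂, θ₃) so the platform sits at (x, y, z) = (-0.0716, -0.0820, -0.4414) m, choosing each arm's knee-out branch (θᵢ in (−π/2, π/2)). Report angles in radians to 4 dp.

φ1=0.0° → target in arm frame (-0.0716, -0.0820)
  A=0.1716, B=-0.4414, C=(l²−L²−A²−y'²−z²)/(2L)=-0.4050
  γ=atan2(-0.4414,0.1716)=-1.2000;  ψ=arccos(-0.8552)=2.5968;  θ1=γ+ψ≈1.3968
rotate P by −φ2: (-0.0352, 0.1030, -0.4414)
  e−x'=0.1352;  (l²−L²−(e−x')²−y'²−z²)/2L = -0.3686
  θ2 = atan2(B,A) + arccos(C/0.4616) = 1.2221
φ3=240.0° → target in arm frame (0.1068, -0.0210)
  A=-0.0068, B=-0.4414, C=(l²−L²−A²−y'²−z²)/(2L)=-0.2266
  θ3 = atan2(B,A) + arccos(C/0.4415) = 0.5236

θ₁ = 1.3968, θ₂ = 1.2221, θ₃ = 0.5236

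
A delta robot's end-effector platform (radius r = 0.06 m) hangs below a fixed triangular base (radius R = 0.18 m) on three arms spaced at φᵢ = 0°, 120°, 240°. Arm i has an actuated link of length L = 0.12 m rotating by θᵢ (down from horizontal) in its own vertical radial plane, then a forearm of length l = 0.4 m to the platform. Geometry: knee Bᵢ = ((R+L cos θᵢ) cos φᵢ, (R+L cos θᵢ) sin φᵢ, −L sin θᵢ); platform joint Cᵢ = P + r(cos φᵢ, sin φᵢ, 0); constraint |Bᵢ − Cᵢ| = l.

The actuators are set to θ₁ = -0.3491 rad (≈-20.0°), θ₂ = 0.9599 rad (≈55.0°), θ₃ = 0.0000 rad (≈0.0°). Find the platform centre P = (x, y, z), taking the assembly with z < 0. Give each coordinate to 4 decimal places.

arm 1 at φ=0.0°: (R−r)+L cos θ1 = 0.2328;  O1 = (0.2328, 0.0000, 0.0410)
arm 2 at φ=120.0°: (R−r)+L cos θ2 = 0.1888;  O2 = (-0.0944, 0.1635, -0.0983)
φ3=240.0°: virtual centre (-0.1200, -0.2078, 0.0000), radius l
eliminate P² terms by subtracting sphere 1 from 2 and 3
linear system: -0.6544x+0.3271y = -0.0105−-0.2787z; -0.7055x+-0.4157y = 0.0017−-0.0821z
Cramer: x(z) = 0.0076-0.2838z;  y(z) = -0.0171+0.2842z
sphere 1 gives Az²+Bz+C=0 with A=1.1613, B=0.0360, C=-0.1073;  B²−4AC=0.4998;  roots -0.3199, 0.2889;  negative root z = -0.3199
x = 0.0984, y = -0.1080

(0.0984, -0.1080, -0.3199)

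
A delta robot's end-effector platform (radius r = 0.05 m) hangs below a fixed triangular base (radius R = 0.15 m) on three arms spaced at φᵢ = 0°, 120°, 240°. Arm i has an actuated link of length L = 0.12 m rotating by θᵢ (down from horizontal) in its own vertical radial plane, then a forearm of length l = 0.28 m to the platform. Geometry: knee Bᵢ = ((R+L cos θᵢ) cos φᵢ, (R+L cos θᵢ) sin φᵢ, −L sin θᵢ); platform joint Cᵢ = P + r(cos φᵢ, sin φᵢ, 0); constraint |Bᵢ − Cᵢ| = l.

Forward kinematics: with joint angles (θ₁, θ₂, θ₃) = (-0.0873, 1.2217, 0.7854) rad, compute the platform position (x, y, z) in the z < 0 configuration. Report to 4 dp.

(0.1099, -0.0480, -0.2427)

arm 1 at φ=0.0°: e+L cos θ1 = 0.2195;  S1 = (0.2195, 0.0000, 0.0105)
arm 2 at φ=120.0°: e+L cos θ2 = 0.1410;  S2 = (-0.0705, 0.1221, -0.1128)
φ3=240.0°: virtual centre (-0.0924, -0.1601, -0.0849), radius l
eliminate P² terms by subtracting sphere 1 from 2 and 3
[-0.5801 0.2443 -0.2464]·P = -0.0157;  [-0.6239 -0.3202 -0.1906]·P = -0.0069
det = 0.3382;  x = 0.0199+-0.3710z,  y = -0.0171+0.1277z
quadratic in z: (1.1540)z²+(0.1229)z+(-0.0381)=0, √Δ=0.4372 → z ∈ {-0.2427, 0.1362}; z = -0.2427 (taking z<0)
x = 0.1099, y = -0.0480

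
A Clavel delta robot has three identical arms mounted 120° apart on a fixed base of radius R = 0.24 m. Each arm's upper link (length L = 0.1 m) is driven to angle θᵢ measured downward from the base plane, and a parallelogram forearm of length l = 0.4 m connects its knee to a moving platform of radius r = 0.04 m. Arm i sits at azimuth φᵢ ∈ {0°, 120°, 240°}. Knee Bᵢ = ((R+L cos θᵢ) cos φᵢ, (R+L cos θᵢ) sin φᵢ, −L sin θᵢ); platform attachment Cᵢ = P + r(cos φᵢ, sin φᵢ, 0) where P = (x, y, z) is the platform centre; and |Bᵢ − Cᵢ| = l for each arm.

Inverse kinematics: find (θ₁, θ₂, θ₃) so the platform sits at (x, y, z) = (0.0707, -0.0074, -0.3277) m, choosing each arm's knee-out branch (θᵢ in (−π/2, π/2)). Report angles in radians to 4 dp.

θ₁ = 0.0003, θ₂ = 0.8729, θ₃ = 0.7860

arm 1 (φ=0.0°): x'=0.0707, y'=-0.0074
  A cos θ + B sin θ = C:  0.1293·cos θ + -0.3277·sin θ = 0.1292
  √(A²+B²)=0.3523;  θ1 = -1.1950+1.1953 ≈ 0.0003
φ2=120.0° → target in arm frame (-0.0418, -0.0575)
  e−x'=0.2418;  (l²−L²−(e−x')²−y'²−z²)/2L = -0.0957
  γ=atan2(-0.3277,0.2418)=-0.9352;  ψ=arccos(-0.2351)=1.8081;  θ2=γ+ψ≈0.8729
arm 3 (φ=240.0°): x'=-0.0289, y'=0.0649
  A cos θ + B sin θ = C:  0.2289·cos θ + -0.3277·sin θ = -0.0701
  θ3 = atan2(B,A) + arccos(C/0.3998) = 0.7860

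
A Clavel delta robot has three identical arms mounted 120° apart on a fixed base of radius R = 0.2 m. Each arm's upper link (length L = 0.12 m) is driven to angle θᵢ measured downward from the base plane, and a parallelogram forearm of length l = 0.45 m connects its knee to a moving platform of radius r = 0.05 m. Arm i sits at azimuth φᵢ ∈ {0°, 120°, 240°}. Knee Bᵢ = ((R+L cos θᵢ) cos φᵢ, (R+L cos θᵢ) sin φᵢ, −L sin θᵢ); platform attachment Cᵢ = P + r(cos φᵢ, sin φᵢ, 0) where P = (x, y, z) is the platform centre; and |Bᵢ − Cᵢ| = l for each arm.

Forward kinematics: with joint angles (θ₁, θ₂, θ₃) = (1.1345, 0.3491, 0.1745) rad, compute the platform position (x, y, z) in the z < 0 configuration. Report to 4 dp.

(-0.1264, -0.0194, -0.4172)

S1 = (0.2007·cos0.0°, 0.2007·sin0.0°, -0.1088) = (0.2007, 0.0000, -0.1088)
S2 = (0.2628·cos120.0°, 0.2628·sin120.0°, -0.0410) = (-0.1314, 0.2276, -0.0410)
φ3=240.0°: virtual centre (-0.1341, -0.2322, -0.0208), radius l
subtract pairs → two planes through P
plane₁₂: -0.6642x+0.4551y+0.1354z = 0.0186
Cramer: x(z) = -0.0291+0.2331z;  y(z) = -0.0016+0.0426z
sphere 1 gives Az²+Bz+C=0 with A=1.0561, B=0.1102, C=-0.1378;  B²−4AC=0.5945;  roots -0.4172, 0.3128;  negative root z = -0.4172
x = -0.1264, y = -0.0194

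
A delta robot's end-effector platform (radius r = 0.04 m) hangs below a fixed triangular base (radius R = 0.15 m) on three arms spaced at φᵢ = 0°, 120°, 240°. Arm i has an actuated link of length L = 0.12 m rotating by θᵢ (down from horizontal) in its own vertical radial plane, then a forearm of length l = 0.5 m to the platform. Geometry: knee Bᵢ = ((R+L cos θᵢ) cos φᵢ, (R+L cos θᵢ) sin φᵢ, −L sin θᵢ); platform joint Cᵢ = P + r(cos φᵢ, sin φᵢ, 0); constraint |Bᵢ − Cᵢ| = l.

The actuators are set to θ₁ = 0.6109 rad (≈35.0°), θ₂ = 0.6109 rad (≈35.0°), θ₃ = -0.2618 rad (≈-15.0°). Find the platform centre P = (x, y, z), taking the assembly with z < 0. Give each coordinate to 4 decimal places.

(-0.0729, -0.1263, -0.4625)

φ1=0.0°: virtual centre (0.2083, 0.0000, -0.0688), radius l
φ2=120.0°: virtual centre (-0.1041, 0.1804, -0.0688), radius l
φ3=240.0°: virtual centre (-0.1130, -0.1956, 0.0311), radius l
subtract pairs → two planes through P
[-0.6249 0.3608 0.0000]·P = 0.0000;  [-0.6425 -0.3913 0.1998]·P = 0.0039
det = 0.4763;  x = -0.0029+0.1513z,  y = -0.0051+0.2621z
quadratic in z: (1.0916)z²+(0.0711)z+(-0.2006)=0, √Δ=0.9386 → z ∈ {-0.4625, 0.3974}; z = -0.4625 (taking z<0)
x = -0.0729, y = -0.1263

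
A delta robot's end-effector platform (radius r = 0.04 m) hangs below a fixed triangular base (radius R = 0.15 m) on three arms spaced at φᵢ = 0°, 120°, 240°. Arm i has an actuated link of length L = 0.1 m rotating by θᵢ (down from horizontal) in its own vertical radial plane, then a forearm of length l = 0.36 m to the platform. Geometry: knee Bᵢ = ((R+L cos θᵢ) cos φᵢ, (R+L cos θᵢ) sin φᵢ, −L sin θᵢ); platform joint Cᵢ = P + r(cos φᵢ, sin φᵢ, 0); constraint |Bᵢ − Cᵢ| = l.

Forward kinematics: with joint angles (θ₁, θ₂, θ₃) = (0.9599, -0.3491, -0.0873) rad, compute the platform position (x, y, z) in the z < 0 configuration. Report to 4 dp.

(-0.1265, 0.0198, -0.2889)

centre 1 = (0.1674·cos0.0°, 0.1674·sin0.0°, -0.0819) = (0.1674, 0.0000, -0.0819)
arm 2 at φ=120.0°: ρ2 = 0.2040;  centre 2 = (-0.1020, 0.1766, 0.0342)
arm 3 at φ=240.0°: ρ3 = 0.2096;  centre 3 = (-0.1048, -0.1815, 0.0087)
eliminate P² terms by subtracting sphere 1 from 2 and 3
[-0.5387 0.3533 0.2322]·P = 0.0081;  [-0.5443 -0.3631 0.1813]·P = 0.0093
Cramer: x(z) = -0.0160+0.3825z;  y(z) = -0.0016-0.0742z
quadratic in z: (1.1518)z²+(0.0238)z+(-0.0893)=0, √Δ=0.6417 → z ∈ {-0.2889, 0.2682}; z = -0.2889 (taking z<0)
x = -0.1265, y = 0.0198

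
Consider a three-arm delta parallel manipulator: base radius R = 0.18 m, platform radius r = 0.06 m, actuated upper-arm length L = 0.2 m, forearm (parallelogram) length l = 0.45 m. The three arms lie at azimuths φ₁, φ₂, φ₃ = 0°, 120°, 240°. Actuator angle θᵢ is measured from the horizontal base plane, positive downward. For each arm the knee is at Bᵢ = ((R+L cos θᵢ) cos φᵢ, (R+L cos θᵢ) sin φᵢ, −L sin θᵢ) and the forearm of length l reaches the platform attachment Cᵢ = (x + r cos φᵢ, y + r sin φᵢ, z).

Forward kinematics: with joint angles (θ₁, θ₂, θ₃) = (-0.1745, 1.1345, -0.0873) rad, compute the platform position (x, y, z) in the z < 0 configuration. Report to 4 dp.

arm 1 at φ=0.0°: (R−r)+L cos θ1 = 0.3170;  S1 = (0.3170, 0.0000, 0.0347)
arm 2 at φ=120.0°: (R−r)+L cos θ2 = 0.2045;  S2 = (-0.1023, 0.1771, -0.1813)
S3 = (0.3192·cos240.0°, 0.3192·sin240.0°, 0.0174) = (-0.1596, -0.2765, 0.0174)
subtract pairs → two planes through P
linear system: -0.8384x+0.3542y = -0.0270−-0.4320z; -0.9532x+-0.5529y = 0.0005−-0.0346z
Cramer: x(z) = 0.0184-0.3134z;  y(z) = -0.0327+0.4777z
sphere 1 gives Az²+Bz+C=0 with A=1.3264, B=0.0865, C=-0.1111;  B²−4AC=0.5968;  roots -0.3238, 0.2586;  negative root z = -0.3238
x = 0.1199, y = -0.1874

(0.1199, -0.1874, -0.3238)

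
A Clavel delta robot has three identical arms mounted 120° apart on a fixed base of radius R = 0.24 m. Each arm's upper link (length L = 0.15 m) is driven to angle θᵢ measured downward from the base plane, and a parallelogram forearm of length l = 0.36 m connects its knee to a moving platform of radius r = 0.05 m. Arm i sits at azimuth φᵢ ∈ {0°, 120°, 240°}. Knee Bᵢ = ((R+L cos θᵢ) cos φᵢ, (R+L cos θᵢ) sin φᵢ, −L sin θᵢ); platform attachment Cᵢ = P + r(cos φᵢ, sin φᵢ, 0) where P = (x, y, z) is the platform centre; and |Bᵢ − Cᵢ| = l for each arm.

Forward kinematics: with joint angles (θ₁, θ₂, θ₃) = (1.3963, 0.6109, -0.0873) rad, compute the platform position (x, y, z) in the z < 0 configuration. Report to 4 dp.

centre 1 = (0.2160·cos0.0°, 0.2160·sin0.0°, -0.1477) = (0.2160, 0.0000, -0.1477)
arm 2 at φ=120.0°: (R−r)+L cos θ2 = 0.3129;  centre 2 = (-0.1564, 0.2710, -0.0860)
φ3=240.0°: virtual centre (-0.1697, -0.2940, 0.0131), radius l
subtract pairs → two planes through P
[-0.7450 0.5419 0.1234]·P = 0.0368;  [-0.7715 -0.5879 0.3216]·P = 0.0469
Cramer: x(z) = -0.0550+0.2883z;  y(z) = -0.0076+0.1687z
sphere 1 gives Az²+Bz+C=0 with A=1.1116, B=0.1366, C=-0.0343;  B²−4AC=0.1711;  roots -0.2475, 0.1246;  negative root z = -0.2475
x = -0.1263, y = -0.0494

(-0.1263, -0.0494, -0.2475)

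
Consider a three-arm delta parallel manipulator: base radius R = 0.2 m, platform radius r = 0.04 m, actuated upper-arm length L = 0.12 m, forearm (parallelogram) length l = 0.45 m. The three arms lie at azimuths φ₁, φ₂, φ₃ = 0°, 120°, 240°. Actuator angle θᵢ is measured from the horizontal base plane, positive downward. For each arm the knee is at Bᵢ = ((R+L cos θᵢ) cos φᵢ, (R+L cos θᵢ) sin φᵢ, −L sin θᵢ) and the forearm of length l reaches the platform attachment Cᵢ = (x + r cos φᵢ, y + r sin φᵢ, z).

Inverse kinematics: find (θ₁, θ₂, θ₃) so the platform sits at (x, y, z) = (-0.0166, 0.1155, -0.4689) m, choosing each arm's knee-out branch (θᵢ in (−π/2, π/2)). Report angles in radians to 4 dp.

arm 1 (φ=0.0°): x'=-0.0166, y'=0.1155
  e−x'=0.1766;  (l²−L²−(e−x')²−y'²−z²)/2L = -0.3179
  γ=atan2(-0.4689,0.1766)=-1.2106;  ψ=arccos(-0.6345)=2.2581;  θ1=γ+ψ≈1.0475
arm 2 (φ=120.0°): x'=0.1083, y'=-0.0434
  A cos θ + B sin θ = C:  0.0517·cos θ + -0.4689·sin θ = -0.1513
  γ=atan2(-0.4689,0.0517)=-1.4610;  ψ=arccos(-0.3208)=1.8974;  θ2=γ+ψ≈0.4363
rotate P by −φ3: (-0.0917, -0.0721, -0.4689)
  A=0.2517, B=-0.4689, C=(l²−L²−A²−y'²−z²)/(2L)=-0.4181
  θ3 = atan2(B,A) + arccos(C/0.5322) = 1.3963

θ₁ = 1.0475, θ₂ = 0.4363, θ₃ = 1.3963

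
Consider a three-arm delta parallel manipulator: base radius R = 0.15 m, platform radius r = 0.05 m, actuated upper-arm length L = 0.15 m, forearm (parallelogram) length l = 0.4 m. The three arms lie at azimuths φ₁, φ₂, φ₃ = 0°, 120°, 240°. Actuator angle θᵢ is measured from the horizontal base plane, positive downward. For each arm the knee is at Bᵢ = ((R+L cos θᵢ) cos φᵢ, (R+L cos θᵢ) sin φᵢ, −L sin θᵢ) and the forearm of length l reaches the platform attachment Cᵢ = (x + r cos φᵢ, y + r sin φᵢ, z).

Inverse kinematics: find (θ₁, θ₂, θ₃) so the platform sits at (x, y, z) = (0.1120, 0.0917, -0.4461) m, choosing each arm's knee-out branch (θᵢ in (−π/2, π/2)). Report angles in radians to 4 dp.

arm 1 (φ=0.0°): x'=0.1120, y'=0.0917
  A=-0.0120, B=-0.4461, C=(l²−L²−A²−y'²−z²)/(2L)=-0.2335
  θ1 = atan2(B,A) + arccos(C/0.4463) = 0.5238
arm 2 (φ=120.0°): x'=0.0234, y'=-0.1428
  A=0.0766, B=-0.4461, C=(l²−L²−A²−y'²−z²)/(2L)=-0.2926
  γ=atan2(-0.4461,0.0766)=-1.4008;  ψ=arccos(-0.6464)=2.2737;  θ2=γ+ψ≈0.8729
arm 3 (φ=240.0°): x'=-0.1354, y'=0.0511
  A cos θ + B sin θ = C:  0.2354·cos θ + -0.4461·sin θ = -0.3985
  γ=atan2(-0.4461,0.2354)=-1.0852;  ψ=arccos(-0.7900)=2.4816;  θ3=γ+ψ≈1.3963

θ₁ = 0.5238, θ₂ = 0.8729, θ₃ = 1.3963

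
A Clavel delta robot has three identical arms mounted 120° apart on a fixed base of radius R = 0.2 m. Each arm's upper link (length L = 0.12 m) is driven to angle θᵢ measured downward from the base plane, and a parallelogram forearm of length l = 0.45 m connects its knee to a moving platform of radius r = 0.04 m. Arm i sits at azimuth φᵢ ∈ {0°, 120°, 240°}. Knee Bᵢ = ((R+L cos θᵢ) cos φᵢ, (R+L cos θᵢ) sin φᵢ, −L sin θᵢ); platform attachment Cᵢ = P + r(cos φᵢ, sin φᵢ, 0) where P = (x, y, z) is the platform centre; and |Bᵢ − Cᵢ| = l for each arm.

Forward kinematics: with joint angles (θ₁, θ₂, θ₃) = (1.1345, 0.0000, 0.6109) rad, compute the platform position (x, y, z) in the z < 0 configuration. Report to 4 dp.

arm 1 at φ=0.0°: ρ1 = 0.2107;  S1 = (0.2107, 0.0000, -0.1088)
arm 2 at φ=120.0°: ρ2 = 0.2800;  S2 = (-0.1400, 0.2425, 0.0000)
S3 = (0.2583·cos240.0°, 0.2583·sin240.0°, -0.0688) = (-0.1291, -0.2237, -0.0688)
eliminate P² terms by subtracting sphere 1 from 2 and 3
linear system: -0.7014x+0.4850y = 0.0222−0.2175z; -0.6797x+-0.4474y = 0.0152−0.0799z
det = 0.6434;  x = -0.0269+0.2114z,  y = 0.0068+-0.1427z
sphere 1 gives Az²+Bz+C=0 with A=1.0651, B=0.1151, C=-0.1342;  B²−4AC=0.5848;  roots -0.4130, 0.3050;  negative root z = -0.4130
x = -0.1142, y = 0.0658

(-0.1142, 0.0658, -0.4130)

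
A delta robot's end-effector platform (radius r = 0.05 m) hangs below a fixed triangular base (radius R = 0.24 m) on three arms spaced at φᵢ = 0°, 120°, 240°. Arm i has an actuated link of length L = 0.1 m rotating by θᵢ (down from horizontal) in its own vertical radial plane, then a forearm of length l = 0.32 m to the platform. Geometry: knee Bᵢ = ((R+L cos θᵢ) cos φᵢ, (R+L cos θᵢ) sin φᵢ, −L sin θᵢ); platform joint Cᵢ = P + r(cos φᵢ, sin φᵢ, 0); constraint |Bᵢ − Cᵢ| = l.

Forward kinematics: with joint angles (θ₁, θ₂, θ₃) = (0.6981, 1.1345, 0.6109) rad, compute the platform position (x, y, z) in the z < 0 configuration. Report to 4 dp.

φ1=0.0°: virtual centre (0.2666, 0.0000, -0.0643), radius l
φ2=120.0°: virtual centre (-0.1161, 0.2011, -0.0906), radius l
arm 3 at φ=240.0°: (R−r)+L cos θ3 = 0.2719;  centre 3 = (-0.1360, -0.2355, -0.0574)
subtract pairs → two planes through P
[-0.7655 0.4023 -0.0527]·P = -0.0131;  [-0.8051 -0.4710 0.0138]·P = 0.0020
Cramer: x(z) = 0.0078-0.0281z;  y(z) = -0.0176+0.0775z
into |P−centre ₁|² = l²: 1.0068z² + 0.1404z + -0.0310 = 0;  Δ = 0.1445;  z = -0.2585 or 0.1190 → z<0 root = -0.2585
x = 0.0151, y = -0.0376

(0.0151, -0.0376, -0.2585)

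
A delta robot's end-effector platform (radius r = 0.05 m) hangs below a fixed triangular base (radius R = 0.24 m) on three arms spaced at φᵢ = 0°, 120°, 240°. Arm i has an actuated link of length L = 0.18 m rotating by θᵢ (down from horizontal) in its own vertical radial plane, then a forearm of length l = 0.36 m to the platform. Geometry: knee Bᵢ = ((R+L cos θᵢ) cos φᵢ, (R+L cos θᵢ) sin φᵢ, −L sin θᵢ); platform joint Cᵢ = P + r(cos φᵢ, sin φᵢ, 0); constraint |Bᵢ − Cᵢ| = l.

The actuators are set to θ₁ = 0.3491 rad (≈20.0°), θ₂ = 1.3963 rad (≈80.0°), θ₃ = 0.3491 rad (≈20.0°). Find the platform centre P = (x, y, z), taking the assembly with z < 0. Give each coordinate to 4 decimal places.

(0.0669, -0.1158, -0.2370)

O1 = (0.3591·cos0.0°, 0.3591·sin0.0°, -0.0616) = (0.3591, 0.0000, -0.0616)
φ2=120.0°: virtual centre (-0.1106, 0.1916, -0.1773), radius l
arm 3 at φ=240.0°: e+L cos θ3 = 0.3591;  O3 = (-0.1796, -0.3110, -0.0616)
subtract pairs → two planes through P
[-0.9395 0.3832 -0.2314]·P = -0.0524;  [-1.0774 -0.6221 0.0000]·P = 0.0000
det = 0.9973;  x = 0.0327+-0.1443z,  y = -0.0566+0.2500z
quadratic in z: (1.0833)z²+(0.1891)z+(-0.0160)=0, √Δ=0.3244 → z ∈ {-0.2370, 0.0624}; z = -0.2370 (taking z<0)
x = 0.0669, y = -0.1158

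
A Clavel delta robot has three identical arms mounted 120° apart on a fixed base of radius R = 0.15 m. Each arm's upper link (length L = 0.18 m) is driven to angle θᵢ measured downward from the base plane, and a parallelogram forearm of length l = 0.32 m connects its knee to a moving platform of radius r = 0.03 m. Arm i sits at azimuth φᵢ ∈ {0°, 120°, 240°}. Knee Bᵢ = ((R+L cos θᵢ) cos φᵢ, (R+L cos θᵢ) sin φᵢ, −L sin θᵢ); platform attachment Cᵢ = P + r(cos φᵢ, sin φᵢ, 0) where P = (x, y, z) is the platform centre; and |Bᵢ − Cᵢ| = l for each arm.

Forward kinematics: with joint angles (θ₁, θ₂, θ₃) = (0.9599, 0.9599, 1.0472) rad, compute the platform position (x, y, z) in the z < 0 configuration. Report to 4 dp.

arm 1 at φ=0.0°: e+L cos θ1 = 0.2232;  centre 1 = (0.2232, 0.0000, -0.1474)
centre 2 = (0.2232·cos120.0°, 0.2232·sin120.0°, -0.1474) = (-0.1116, 0.1933, -0.1474)
φ3=240.0°: virtual centre (-0.1050, -0.1819, -0.1559), radius l
eliminate P² terms by subtracting sphere 1 from 2 and 3
plane₁₂: -0.6697x+0.3867y+0.0000z = 0.0000
Cramer: x(z) = 0.0025-0.0131z;  y(z) = 0.0043-0.0227z
into |P−centre ₁|² = l²: 1.0007z² + 0.3005z + -0.0319 = 0;  Δ = 0.2180;  z = -0.3834 or 0.0831 → z<0 root = -0.3834
x = 0.0075, y = 0.0130

(0.0075, 0.0130, -0.3834)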